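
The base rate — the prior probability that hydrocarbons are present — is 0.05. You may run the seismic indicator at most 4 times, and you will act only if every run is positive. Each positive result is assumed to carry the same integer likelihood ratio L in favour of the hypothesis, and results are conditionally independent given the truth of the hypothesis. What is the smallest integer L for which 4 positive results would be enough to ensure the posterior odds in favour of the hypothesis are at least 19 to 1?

5

Prior odds = 0.05/0.95 = 1/19.
Target odds = 19.
Need L⁴ ≥ 19 ÷ (1/19) = 361.
4⁴ = 256 < 361 ≤ 625 = 5⁴, so L = 5.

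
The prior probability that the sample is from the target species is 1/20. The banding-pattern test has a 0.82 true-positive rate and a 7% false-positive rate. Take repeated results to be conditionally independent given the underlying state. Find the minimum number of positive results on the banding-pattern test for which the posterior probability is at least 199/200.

4

Prior odds = 0.05/0.95 = 1/19.
Likelihood ratio of a positive result = 0.82/0.07 = 82/7.
Target odds: 0.995 ÷ 0.005 = 199.
Require (82/7)ⁿ ≥ 199 ÷ (1/19) = 3781.
(82/7)³ = 551368/343 falls short of 3781 but (82/7)⁴ = 45212176/2401 reaches it, so n = 4.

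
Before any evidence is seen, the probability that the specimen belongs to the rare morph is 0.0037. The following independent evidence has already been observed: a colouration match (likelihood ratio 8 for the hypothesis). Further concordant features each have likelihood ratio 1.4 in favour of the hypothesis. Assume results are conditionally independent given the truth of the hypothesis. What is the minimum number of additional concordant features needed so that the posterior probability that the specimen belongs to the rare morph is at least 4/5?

15

Prior odds = 0.0037/0.9963 = 37/9963.
Bayes factor of the evidence already in hand = 8.
Odds after that evidence = (37/9963) × 8 = 296/9963.
Target odds = 0.8/0.2 = 4.
Need 1.4ⁿ ≥ 4 ÷ (296/9963) = 9963/74.
1.4¹⁴ ≈111.12 falls short of 9963/74 but 1.4¹⁵ ≈155.568 reaches it, so n = 15.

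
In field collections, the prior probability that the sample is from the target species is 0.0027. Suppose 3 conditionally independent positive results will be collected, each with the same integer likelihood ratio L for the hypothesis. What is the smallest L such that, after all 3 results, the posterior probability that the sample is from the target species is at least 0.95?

20

Prior odds = 0.0027/0.9973 = 27/9973.
Target odds = 0.95/0.05 = 19.
Need L³ ≥ 19 ÷ (27/9973) = 189487/27.
19³ = 6859 < 189487/27 ≤ 8000 = 20³, so L = 20.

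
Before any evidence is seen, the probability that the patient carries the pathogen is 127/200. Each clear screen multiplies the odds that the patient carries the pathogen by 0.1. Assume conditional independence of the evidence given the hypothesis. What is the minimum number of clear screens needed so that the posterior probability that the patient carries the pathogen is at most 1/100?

3

Prior odds: 0.635 ÷ 0.365 = 127/73.
Likelihood ratio per clear screen = 0.1.
Target odds: 0.01 ÷ 0.99 = 1/99.
Require 0.1ⁿ ≤ 1/99 ÷ (127/73) = 73/12573.
0.1² = 0.01 is still above 73/12573 but 0.1³ = 0.001 is at or below it, so n = 3.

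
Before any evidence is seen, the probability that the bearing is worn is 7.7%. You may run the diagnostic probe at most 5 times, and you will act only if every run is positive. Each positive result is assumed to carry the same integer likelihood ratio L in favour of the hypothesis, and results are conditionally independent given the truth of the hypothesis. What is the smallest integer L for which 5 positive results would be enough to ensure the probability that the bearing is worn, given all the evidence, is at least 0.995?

5

Prior odds = 0.077/0.923 = 77/923.
Target odds = 0.995/0.005 = 199.
Need L⁵ ≥ 199 ÷ (77/923) = 183677/77.
4⁵ = 1024 < 183677/77 ≤ 3125 = 5⁵, so L = 5.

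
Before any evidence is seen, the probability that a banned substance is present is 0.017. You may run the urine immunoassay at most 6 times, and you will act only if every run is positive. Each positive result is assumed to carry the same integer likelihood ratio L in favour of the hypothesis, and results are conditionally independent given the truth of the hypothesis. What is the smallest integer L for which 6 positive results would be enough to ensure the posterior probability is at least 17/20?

3

Prior odds = 0.017/0.983 = 17/983.
Target odds = 0.85/0.15 = 17/3.
Need L⁶ ≥ 17/3 ÷ (17/983) = 983/3.
2⁶ = 64 < 983/3 ≤ 729 = 3⁶, so L = 3.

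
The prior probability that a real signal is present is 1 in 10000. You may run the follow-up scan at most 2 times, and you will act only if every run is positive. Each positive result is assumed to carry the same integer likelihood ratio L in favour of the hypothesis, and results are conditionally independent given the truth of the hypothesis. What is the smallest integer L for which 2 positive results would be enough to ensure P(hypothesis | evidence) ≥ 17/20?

239

Prior odds = 0.0001/0.9999 = 1/9999.
Target odds = 0.85/0.15 = 17/3.
Need L² ≥ 17/3 ÷ (1/9999) = 56661.
238² = 56644 < 56661 ≤ 57121 = 239², so L = 239.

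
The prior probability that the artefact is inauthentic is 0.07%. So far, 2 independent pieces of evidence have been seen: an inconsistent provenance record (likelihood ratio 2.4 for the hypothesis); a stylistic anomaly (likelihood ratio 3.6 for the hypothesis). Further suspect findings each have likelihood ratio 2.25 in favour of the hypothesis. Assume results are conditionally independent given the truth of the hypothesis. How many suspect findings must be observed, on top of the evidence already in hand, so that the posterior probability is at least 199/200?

Prior odds = 0.0007/0.9993 = 7/9993.
Combined Bayes factor of the evidence already in hand = 2.4 × 3.6 = 8.64.
Odds after that evidence = (7/9993) × 8.64 = 504/83275.
Target odds = 0.995/0.005 = 199.
Need 2.25ⁿ ≥ 199 ÷ (504/83275) = 16571725/504.
2.25¹² ≈16834.1 falls short of 16571725/504 but 2.25¹³ ≈37876.8 reaches it, so n = 13.

13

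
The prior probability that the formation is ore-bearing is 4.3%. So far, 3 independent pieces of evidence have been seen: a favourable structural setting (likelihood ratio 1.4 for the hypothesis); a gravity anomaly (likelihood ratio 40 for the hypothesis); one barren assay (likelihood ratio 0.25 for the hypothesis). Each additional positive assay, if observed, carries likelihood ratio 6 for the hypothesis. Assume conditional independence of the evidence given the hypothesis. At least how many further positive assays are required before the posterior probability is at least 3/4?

Prior odds = 0.043/0.957 = 43/957.
Combined Bayes factor of the evidence already in hand = 1.4 × 40 × 0.25 = 14.
Odds after that evidence = (43/957) × 14 = 602/957.
Target odds = 0.75/0.25 = 3.
Need 6ⁿ ≥ 3 ÷ (602/957) = 2871/602.
6¹ = 6, which meets the required 2871/602; so n = 1.

1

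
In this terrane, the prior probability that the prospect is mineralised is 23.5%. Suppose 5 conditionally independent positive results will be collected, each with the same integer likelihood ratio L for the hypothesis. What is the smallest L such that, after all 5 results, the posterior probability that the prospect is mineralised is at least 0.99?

4

Prior odds = 0.235/0.765 = 47/153.
Target odds = 0.99/0.01 = 99.
Need L⁵ ≥ 99 ÷ (47/153) = 15147/47.
3⁵ = 243 < 15147/47 ≤ 1024 = 4⁵, so L = 4.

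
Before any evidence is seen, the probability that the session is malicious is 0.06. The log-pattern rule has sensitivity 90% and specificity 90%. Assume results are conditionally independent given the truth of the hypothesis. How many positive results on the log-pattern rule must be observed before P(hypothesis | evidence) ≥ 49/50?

Prior odds: 0.06 ÷ 0.94 = 3/47.
False-positive rate = 1 − 0.9 = 0.1; likelihood ratio of a positive = 0.9/0.1 = 9.
Target odds: 0.98 ÷ 0.02 = 49.
Need (3/47) × 9ⁿ ≥ 49, i.e. 9ⁿ ≥ 2303/3.
9³ = 729 falls short of 2303/3 but 9⁴ = 6561 reaches it, so n = 4.

4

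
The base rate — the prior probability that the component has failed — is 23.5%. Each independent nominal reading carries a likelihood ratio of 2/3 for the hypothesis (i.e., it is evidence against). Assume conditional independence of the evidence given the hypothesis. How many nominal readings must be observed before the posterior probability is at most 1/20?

5

Prior odds = 0.235/0.765 = 47/153.
Likelihood ratio per nominal reading = 2/3.
Target posterior odds = 0.05/0.95 = 1/19.
Need (47/153) × (2/3)ⁿ ≤ 1/19, i.e. (2/3)ⁿ ≤ 153/893.
(2/3)⁴ = 16/81 is still above 153/893 but (2/3)⁵ = 32/243 is at or below it, so n = 5.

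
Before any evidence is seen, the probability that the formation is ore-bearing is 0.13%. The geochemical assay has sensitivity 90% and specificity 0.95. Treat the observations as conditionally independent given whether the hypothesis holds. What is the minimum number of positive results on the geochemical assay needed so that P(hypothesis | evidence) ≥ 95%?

Prior odds = 0.0013/0.9987 = 13/9987.
False-positive rate = 1 − 0.95 = 0.05; likelihood ratio of a positive = 0.9/0.05 = 18.
Target odds: 0.95 ÷ 0.05 = 19.
Need (13/9987) × 18ⁿ ≥ 19, i.e. 18ⁿ ≥ 189753/13.
18³ = 5832 falls short of 189753/13 but 18⁴ = 104976 reaches it, so n = 4.

4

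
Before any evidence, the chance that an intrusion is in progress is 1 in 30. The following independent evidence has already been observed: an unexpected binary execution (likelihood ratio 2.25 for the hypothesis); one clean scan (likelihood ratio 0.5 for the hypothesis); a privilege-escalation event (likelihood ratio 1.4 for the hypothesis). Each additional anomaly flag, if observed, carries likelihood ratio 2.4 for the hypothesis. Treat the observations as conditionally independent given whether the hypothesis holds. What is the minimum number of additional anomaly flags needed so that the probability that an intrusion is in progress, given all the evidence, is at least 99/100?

Prior odds = (1/30)/(29/30) = 1/29.
Combined Bayes factor of the evidence already in hand = 2.25 × 0.5 × 1.4 = 1.575.
Odds after that evidence = (1/29) × 1.575 = 63/1160.
Target odds = 0.99/0.01 = 99.
Need 2.4ⁿ ≥ 99 ÷ (63/1160) = 12760/7.
2.4⁸ = 429981696/390625 falls short of 12760/7 but 2.4⁹ ≈2641.81 reaches it, so n = 9.

9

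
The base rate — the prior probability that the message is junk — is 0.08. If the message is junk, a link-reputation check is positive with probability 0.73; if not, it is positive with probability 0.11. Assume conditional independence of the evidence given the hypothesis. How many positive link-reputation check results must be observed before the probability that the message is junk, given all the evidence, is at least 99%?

Prior odds = 0.08/0.92 = 2/23.
Likelihood ratio of a positive = 0.73/0.11 = 73/11.
Target posterior odds = 0.99/0.01 = 99.
Require (73/11)ⁿ ≥ 99 ÷ (2/23) = 1138.5.
(73/11)³ = 389017/1331 falls short of 1138.5 but (73/11)⁴ = 28398241/14641 reaches it, so n = 4.

4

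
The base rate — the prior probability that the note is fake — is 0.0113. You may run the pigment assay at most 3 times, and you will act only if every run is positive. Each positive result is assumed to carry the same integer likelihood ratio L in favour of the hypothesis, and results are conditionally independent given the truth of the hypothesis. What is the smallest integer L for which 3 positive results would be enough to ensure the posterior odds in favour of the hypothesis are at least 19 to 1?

Prior odds = 0.0113/0.9887 = 113/9887.
Target odds = 19.
Need L³ ≥ 19 ÷ (113/9887) = 187853/113.
11³ = 1331 < 187853/113 ≤ 1728 = 12³, so L = 12.

12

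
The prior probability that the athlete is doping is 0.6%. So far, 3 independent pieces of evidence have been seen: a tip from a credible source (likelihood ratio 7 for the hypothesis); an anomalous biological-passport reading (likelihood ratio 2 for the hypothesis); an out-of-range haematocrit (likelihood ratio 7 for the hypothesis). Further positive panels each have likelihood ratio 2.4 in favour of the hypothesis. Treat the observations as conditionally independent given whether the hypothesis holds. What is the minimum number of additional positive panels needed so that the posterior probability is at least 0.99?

6

Prior odds = 0.006/0.994 = 3/497.
Combined Bayes factor of the evidence already in hand = 7 × 2 × 7 = 98.
Odds after that evidence = (3/497) × 98 = 42/71.
Target odds = 0.99/0.01 = 99.
Need 2.4ⁿ ≥ 99 ÷ (42/71) = 2343/14.
2.4⁵ = 79.62624 falls short of 2343/14 but 2.4⁶ = 2985984/15625 reaches it, so n = 6.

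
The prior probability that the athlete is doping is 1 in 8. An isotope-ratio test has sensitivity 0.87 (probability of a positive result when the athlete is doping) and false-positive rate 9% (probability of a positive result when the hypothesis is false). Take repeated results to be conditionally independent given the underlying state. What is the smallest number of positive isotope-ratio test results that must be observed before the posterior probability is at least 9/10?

2

Prior odds = 0.125/0.875 = 1/7.
Likelihood ratio of a positive result = 0.87/0.09 = 29/3.
Target posterior odds = 0.9/0.1 = 9.
Require (29/3)ⁿ ≥ 9 ÷ (1/7) = 63.
(29/3)¹ = 29/3 falls short of 63 but (29/3)² = 841/9 reaches it, so n = 2.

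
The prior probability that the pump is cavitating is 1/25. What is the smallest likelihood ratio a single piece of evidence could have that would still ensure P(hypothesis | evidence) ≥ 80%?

96

Prior odds = 0.04/0.96 = 1/24.
Target odds = 0.8/0.2 = 4.
Required Bayes factor = 4 ÷ (1/24) = 96.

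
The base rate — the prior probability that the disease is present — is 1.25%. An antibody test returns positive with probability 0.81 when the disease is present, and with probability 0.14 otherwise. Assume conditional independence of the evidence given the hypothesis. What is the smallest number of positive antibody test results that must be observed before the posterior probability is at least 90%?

Prior odds: 0.0125 ÷ 0.9875 = 1/79.
Likelihood ratio of a positive result = 0.81/0.14 = 81/14.
Target posterior odds = 0.9/0.1 = 9.
Need (1/79) × (81/14)ⁿ ≥ 9, i.e. (81/14)ⁿ ≥ 711.
(81/14)³ = 531441/2744 falls short of 711 but (81/14)⁴ = 43046721/38416 reaches it, so n = 4.

4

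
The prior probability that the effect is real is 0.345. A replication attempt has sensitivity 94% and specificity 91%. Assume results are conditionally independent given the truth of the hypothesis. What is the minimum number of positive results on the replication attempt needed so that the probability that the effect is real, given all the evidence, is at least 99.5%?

Prior odds: 0.345 ÷ 0.655 = 69/131.
False-positive rate = 1 − 0.91 = 0.09; likelihood ratio of a positive = 0.94/0.09 = 94/9.
Target odds: 0.995 ÷ 0.005 = 199.
Require (94/9)ⁿ ≥ 199 ÷ (69/131) = 26069/69.
(94/9)² = 8836/81 falls short of 26069/69 but (94/9)³ = 830584/729 reaches it, so n = 3.

3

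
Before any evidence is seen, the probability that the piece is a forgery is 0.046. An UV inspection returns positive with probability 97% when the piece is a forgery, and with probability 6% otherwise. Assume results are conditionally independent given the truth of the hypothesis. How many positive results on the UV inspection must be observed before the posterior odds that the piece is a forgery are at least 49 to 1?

Prior odds: 0.046 ÷ 0.954 = 23/477.
Likelihood ratio of a positive result = 0.97/0.06 = 97/6.
Target odds = 49.
Need (23/477) × (97/6)ⁿ ≥ 49, i.e. (97/6)ⁿ ≥ 23373/23.
(97/6)² = 9409/36 falls short of 23373/23 but (97/6)³ = 912673/216 reaches it, so n = 3.

3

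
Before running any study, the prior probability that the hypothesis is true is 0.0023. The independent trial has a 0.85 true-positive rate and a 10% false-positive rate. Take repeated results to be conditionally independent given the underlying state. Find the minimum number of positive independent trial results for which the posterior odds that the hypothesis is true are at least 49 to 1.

Prior odds: 0.0023 ÷ 0.9977 = 23/9977.
Likelihood ratio of a positive result = 0.85/0.1 = 8.5.
Target odds = 49.
Need (23/9977) × 8.5ⁿ ≥ 49, i.e. 8.5ⁿ ≥ 488873/23.
8.5⁴ = 5220.0625 falls short of 488873/23 but 8.5⁵ = 44370.53125 reaches it, so n = 5.

5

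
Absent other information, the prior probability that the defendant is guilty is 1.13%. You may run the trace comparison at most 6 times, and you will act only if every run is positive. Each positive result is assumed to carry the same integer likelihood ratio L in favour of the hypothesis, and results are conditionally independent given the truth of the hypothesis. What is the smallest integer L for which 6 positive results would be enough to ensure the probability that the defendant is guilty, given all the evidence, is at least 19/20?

4

Prior odds = 0.0113/0.9887 = 113/9887.
Target odds = 0.95/0.05 = 19.
Need L⁶ ≥ 19 ÷ (113/9887) = 187853/113.
3⁶ = 729 < 187853/113 ≤ 4096 = 4⁶, so L = 4.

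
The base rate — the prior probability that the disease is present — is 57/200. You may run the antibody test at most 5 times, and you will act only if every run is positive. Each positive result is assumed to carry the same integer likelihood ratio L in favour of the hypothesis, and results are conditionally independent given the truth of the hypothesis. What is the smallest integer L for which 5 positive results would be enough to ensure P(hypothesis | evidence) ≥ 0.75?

2

Prior odds = 0.285/0.715 = 57/143.
Target odds = 0.75/0.25 = 3.
Need L⁵ ≥ 3 ÷ (57/143) = 143/19.
1⁵ = 1 < 143/19 ≤ 32 = 2⁵, so L = 2.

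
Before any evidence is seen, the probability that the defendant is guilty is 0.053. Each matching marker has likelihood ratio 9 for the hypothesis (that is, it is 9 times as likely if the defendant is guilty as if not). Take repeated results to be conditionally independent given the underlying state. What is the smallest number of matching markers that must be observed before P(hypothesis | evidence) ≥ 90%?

3

Prior odds = 0.053/0.947 = 53/947.
Likelihood ratio per matching marker = 9.
Target posterior odds = 0.9/0.1 = 9.
Need (53/947) × 9ⁿ ≥ 9, i.e. 9ⁿ ≥ 8523/53.
9² = 81 falls short of 8523/53 but 9³ = 729 reaches it, so n = 3.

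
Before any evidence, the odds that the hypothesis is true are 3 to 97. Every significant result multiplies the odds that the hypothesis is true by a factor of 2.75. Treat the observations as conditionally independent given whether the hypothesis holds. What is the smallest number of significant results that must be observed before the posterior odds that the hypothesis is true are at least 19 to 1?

7

Prior odds = 3/97.
Likelihood ratio per significant result = 2.75.
Target odds = 19.
Need (3/97) × 2.75ⁿ ≥ 19, i.e. 2.75ⁿ ≥ 1843/3.
2.75⁶ = 1771561/4096 falls short of 1843/3 but 2.75⁷ = 19487171/16384 reaches it, so n = 7.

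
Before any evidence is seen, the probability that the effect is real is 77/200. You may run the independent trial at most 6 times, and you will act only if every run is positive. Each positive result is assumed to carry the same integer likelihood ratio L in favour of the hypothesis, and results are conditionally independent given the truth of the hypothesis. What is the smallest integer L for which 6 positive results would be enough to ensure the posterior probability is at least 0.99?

Prior odds = 0.385/0.615 = 77/123.
Target odds = 0.99/0.01 = 99.
Need L⁶ ≥ 99 ÷ (77/123) = 1107/7.
2⁶ = 64 < 1107/7 ≤ 729 = 3⁶, so L = 3.

3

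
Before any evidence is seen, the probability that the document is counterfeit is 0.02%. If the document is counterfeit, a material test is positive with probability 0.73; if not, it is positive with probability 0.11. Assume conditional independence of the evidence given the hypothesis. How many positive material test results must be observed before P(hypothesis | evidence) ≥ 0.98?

Prior odds: 0.0002 ÷ 0.9998 = 1/4999.
Likelihood ratio of a positive = 0.73/0.11 = 73/11.
Target odds: 0.98 ÷ 0.02 = 49.
Need (1/4999) × (73/11)ⁿ ≥ 49, i.e. (73/11)ⁿ ≥ 244951.
(73/11)⁶ ≈85424.2 falls short of 244951 but (73/11)⁷ ≈566906 reaches it, so n = 7.

7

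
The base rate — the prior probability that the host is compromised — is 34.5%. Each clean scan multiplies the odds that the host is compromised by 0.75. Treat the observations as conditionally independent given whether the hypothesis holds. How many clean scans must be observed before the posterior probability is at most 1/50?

Prior odds = 0.345/0.655 = 69/131.
Likelihood ratio per clean scan = 0.75.
Target odds: 0.02 ÷ 0.98 = 1/49.
Need (69/131) × 0.75ⁿ ≤ 1/49, i.e. 0.75ⁿ ≤ 131/3381.
0.75¹¹ = 177147/4194304 is still above 131/3381 but 0.75¹² = 531441/16777216 is at or below it, so n = 12.

12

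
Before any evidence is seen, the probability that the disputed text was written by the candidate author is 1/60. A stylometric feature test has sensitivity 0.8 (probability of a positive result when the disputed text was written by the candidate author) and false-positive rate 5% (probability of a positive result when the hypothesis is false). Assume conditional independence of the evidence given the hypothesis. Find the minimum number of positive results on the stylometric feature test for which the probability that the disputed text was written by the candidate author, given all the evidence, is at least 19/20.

Prior odds = (1/60)/(59/60) = 1/59.
Likelihood ratio of a positive result = 0.8/0.05 = 16.
Target odds: 0.95 ÷ 0.05 = 19.
Need (1/59) × 16ⁿ ≥ 19, i.e. 16ⁿ ≥ 1121.
16² = 256 falls short of 1121 but 16³ = 4096 reaches it, so n = 3.

3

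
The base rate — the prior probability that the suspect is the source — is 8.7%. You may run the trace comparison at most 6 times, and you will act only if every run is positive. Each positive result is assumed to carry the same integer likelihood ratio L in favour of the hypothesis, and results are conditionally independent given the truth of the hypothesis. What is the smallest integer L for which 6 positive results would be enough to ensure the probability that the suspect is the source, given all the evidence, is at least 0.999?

Prior odds = 0.087/0.913 = 87/913.
Target odds = 0.999/0.001 = 999.
Need L⁶ ≥ 999 ÷ (87/913) = 304029/29.
4⁶ = 4096 < 304029/29 ≤ 15625 = 5⁶, so L = 5.

5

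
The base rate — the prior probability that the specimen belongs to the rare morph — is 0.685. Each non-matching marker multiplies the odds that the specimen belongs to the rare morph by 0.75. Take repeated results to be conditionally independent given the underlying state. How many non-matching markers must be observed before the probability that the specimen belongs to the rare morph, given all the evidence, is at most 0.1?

11

Prior odds = 0.685/0.315 = 137/63.
Likelihood ratio per non-matching marker = 0.75.
Target odds: 0.1 ÷ 0.9 = 1/9.
Require 0.75ⁿ ≤ 1/9 ÷ (137/63) = 7/137.
0.75¹⁰ = 59049/1048576 is still above 7/137 but 0.75¹¹ = 177147/4194304 is at or below it, so n = 11.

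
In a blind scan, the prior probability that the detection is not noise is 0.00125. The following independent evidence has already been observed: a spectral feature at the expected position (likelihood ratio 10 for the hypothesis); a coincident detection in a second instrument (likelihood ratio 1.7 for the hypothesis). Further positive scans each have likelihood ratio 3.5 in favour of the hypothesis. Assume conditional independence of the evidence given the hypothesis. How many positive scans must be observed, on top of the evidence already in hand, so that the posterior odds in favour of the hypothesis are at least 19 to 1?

6

Prior odds = 0.00125/0.99875 = 1/799.
Combined Bayes factor of the evidence already in hand = 10 × 1.7 = 17.
Odds after that evidence = (1/799) × 17 = 1/47.
Target odds = 19.
Need 3.5ⁿ ≥ 19 ÷ (1/47) = 893.
3.5⁵ = 525.21875 falls short of 893 but 3.5⁶ = 1838.265625 reaches it, so n = 6.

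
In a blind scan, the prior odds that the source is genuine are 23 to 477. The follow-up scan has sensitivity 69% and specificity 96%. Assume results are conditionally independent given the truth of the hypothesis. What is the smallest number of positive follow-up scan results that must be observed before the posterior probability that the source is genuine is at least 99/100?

3

Prior odds = 23/477.
False-positive rate = 1 − 0.96 = 0.04; likelihood ratio of a positive = 0.69/0.04 = 17.25.
Target odds: 0.99 ÷ 0.01 = 99.
Require 17.25ⁿ ≥ 99 ÷ (23/477) = 47223/23.
17.25² = 297.5625 falls short of 47223/23 but 17.25³ = 5132.953125 reaches it, so n = 3.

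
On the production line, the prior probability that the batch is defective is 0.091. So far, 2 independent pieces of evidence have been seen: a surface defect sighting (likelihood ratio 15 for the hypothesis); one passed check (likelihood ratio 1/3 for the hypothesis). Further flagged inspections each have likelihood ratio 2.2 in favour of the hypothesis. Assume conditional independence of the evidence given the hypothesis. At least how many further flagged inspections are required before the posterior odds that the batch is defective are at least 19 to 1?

Prior odds = 0.091/0.909 = 91/909.
Combined Bayes factor of the evidence already in hand = 15 × (1/3) = 5.
Odds after that evidence = (91/909) × 5 = 455/909.
Target odds = 19.
Need 2.2ⁿ ≥ 19 ÷ (455/909) = 17271/455.
2.2⁴ = 23.4256 falls short of 17271/455 but 2.2⁵ = 51.53632 reaches it, so n = 5.

5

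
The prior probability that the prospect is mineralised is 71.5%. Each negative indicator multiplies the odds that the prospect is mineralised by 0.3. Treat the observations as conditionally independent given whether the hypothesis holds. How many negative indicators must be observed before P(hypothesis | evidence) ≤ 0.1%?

Prior odds: 0.715 ÷ 0.285 = 143/57.
Likelihood ratio per negative indicator = 0.3.
Target odds: 0.001 ÷ 0.999 = 1/999.
Need (143/57) × 0.3ⁿ ≤ 1/999, i.e. 0.3ⁿ ≤ 19/47619.
0.3⁶ = 729/1000000 is still above 19/47619 but 0.3⁷ = 2187/10000000 is at or below it, so n = 7.

7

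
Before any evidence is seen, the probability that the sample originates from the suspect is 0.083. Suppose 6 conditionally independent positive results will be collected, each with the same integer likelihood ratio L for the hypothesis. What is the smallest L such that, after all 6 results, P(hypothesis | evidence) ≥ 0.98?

3

Prior odds = 0.083/0.917 = 83/917.
Target odds = 0.98/0.02 = 49.
Need L⁶ ≥ 49 ÷ (83/917) = 44933/83.
2⁶ = 64 < 44933/83 ≤ 729 = 3⁶, so L = 3.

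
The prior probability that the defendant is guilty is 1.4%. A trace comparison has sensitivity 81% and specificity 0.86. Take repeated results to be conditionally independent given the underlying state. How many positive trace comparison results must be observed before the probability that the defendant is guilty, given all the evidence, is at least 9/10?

Prior odds: 0.014 ÷ 0.986 = 7/493.
False-positive rate = 1 − 0.86 = 0.14; likelihood ratio of a positive = 0.81/0.14 = 81/14.
Target posterior odds = 0.9/0.1 = 9.
Require (81/14)ⁿ ≥ 9 ÷ (7/493) = 4437/7.
(81/14)³ = 531441/2744 falls short of 4437/7 but (81/14)⁴ = 43046721/38416 reaches it, so n = 4.

4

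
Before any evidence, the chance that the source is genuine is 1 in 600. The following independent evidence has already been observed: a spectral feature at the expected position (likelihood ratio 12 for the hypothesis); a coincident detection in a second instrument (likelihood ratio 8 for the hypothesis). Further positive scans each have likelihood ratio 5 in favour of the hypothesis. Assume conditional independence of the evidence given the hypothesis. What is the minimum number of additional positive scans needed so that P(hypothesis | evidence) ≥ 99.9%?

6

Prior odds = (1/600)/(599/600) = 1/599.
Combined Bayes factor of the evidence already in hand = 12 × 8 = 96.
Odds after that evidence = (1/599) × 96 = 96/599.
Target odds = 0.999/0.001 = 999.
Need 5ⁿ ≥ 999 ÷ (96/599) = 6233.34375.
5⁵ = 3125 falls short of 6233.34375 but 5⁶ = 15625 reaches it, so n = 6.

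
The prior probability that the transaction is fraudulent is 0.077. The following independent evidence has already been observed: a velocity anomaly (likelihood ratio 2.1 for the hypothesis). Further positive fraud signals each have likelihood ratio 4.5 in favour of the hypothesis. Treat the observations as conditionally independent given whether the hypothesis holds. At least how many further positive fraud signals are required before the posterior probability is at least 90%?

Prior odds = 0.077/0.923 = 77/923.
Bayes factor of the evidence already in hand = 2.1.
Odds after that evidence = (77/923) × 2.1 = 1617/9230.
Target odds = 0.9/0.1 = 9.
Need 4.5ⁿ ≥ 9 ÷ (1617/9230) = 27690/539.
4.5² = 20.25 falls short of 27690/539 but 4.5³ = 91.125 reaches it, so n = 3.

3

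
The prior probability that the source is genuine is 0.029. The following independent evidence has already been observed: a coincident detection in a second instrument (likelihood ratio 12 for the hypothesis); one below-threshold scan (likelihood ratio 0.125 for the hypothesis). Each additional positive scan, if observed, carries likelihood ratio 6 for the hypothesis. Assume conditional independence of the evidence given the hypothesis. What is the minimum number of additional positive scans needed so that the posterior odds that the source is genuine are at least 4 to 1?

Prior odds = 0.029/0.971 = 29/971.
Combined Bayes factor of the evidence already in hand = 12 × 0.125 = 1.5.
Odds after that evidence = (29/971) × 1.5 = 87/1942.
Target odds = 4.
Need 6ⁿ ≥ 4 ÷ (87/1942) = 7768/87.
6² = 36 falls short of 7768/87 but 6³ = 216 reaches it, so n = 3.

3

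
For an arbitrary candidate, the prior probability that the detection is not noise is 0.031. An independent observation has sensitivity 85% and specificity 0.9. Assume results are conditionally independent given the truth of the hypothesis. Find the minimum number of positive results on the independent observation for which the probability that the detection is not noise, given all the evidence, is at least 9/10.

3

Prior odds: 0.031 ÷ 0.969 = 31/969.
False-positive rate = 1 − 0.9 = 0.1; likelihood ratio of a positive = 0.85/0.1 = 8.5.
Target odds: 0.9 ÷ 0.1 = 9.
Need (31/969) × 8.5ⁿ ≥ 9, i.e. 8.5ⁿ ≥ 8721/31.
8.5² = 72.25 falls short of 8721/31 but 8.5³ = 614.125 reaches it, so n = 3.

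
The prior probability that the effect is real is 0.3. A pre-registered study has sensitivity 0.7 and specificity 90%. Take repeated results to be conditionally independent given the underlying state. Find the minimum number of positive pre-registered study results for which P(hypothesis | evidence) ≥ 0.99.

3

Prior odds: 0.3 ÷ 0.7 = 3/7.
False-positive rate = 1 − 0.9 = 0.1; likelihood ratio of a positive = 0.7/0.1 = 7.
Target posterior odds = 0.99/0.01 = 99.
Require 7ⁿ ≥ 99 ÷ (3/7) = 231.
7² = 49 falls short of 231 but 7³ = 343 reaches it, so n = 3.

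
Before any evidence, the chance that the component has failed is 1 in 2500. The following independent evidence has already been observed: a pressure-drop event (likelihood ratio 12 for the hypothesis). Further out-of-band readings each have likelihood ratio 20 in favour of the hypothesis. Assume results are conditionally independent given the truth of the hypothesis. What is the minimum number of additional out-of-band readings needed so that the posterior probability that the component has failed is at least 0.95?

3

Prior odds = 0.0004/0.9996 = 1/2499.
Bayes factor of the evidence already in hand = 12.
Odds after that evidence = (1/2499) × 12 = 4/833.
Target odds = 0.95/0.05 = 19.
Need 20ⁿ ≥ 19 ÷ (4/833) = 3956.75.
20² = 400 falls short of 3956.75 but 20³ = 8000 reaches it, so n = 3.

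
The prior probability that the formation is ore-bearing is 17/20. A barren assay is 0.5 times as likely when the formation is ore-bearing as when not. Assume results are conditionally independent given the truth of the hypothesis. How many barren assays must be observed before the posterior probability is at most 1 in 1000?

Prior odds: 0.85 ÷ 0.15 = 17/3.
Likelihood ratio per barren assay = 0.5.
Target odds: 0.001 ÷ 0.999 = 1/999.
Require 0.5ⁿ ≤ 1/999 ÷ (17/3) = 1/5661.
0.5¹² = 1/4096 is still above 1/5661 but 0.5¹³ = 1/8192 is at or below it, so n = 13.

13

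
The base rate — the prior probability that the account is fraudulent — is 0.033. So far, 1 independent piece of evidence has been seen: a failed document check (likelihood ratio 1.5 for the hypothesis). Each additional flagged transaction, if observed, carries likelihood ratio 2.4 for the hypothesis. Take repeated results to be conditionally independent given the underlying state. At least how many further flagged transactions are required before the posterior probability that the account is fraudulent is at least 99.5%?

10

Prior odds = 0.033/0.967 = 33/967.
Bayes factor of the evidence already in hand = 1.5.
Odds after that evidence = (33/967) × 1.5 = 99/1934.
Target odds = 0.995/0.005 = 199.
Need 2.4ⁿ ≥ 199 ÷ (99/1934) = 384866/99.
2.4⁹ ≈2641.81 falls short of 384866/99 but 2.4¹⁰ ≈6340.34 reaches it, so n = 10.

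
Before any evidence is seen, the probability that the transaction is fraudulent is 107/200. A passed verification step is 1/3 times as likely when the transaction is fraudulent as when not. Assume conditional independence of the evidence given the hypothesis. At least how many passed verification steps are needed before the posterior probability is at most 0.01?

Prior odds = 0.535/0.465 = 107/93.
Likelihood ratio per passed verification step = 1/3.
Target posterior odds = 0.01/0.99 = 1/99.
Require (1/3)ⁿ ≤ 1/99 ÷ (107/93) = 31/3531.
(1/3)⁴ = 1/81 is still above 31/3531 but (1/3)⁵ = 1/243 is at or below it, so n = 5.

5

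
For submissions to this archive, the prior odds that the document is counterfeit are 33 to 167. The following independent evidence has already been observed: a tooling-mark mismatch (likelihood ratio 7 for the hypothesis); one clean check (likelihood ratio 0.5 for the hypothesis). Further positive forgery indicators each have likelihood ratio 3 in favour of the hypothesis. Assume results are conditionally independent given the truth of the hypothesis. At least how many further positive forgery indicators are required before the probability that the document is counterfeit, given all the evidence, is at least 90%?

Prior odds = 33/167.
Combined Bayes factor of the evidence already in hand = 7 × 0.5 = 3.5.
Odds after that evidence = (33/167) × 3.5 = 231/334.
Target odds = 0.9/0.1 = 9.
Need 3ⁿ ≥ 9 ÷ (231/334) = 1002/77.
3² = 9 falls short of 1002/77 but 3³ = 27 reaches it, so n = 3.

3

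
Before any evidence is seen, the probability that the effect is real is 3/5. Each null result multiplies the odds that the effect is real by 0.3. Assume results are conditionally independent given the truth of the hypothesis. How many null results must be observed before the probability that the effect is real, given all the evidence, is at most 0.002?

Prior odds: 0.6 ÷ 0.4 = 1.5.
Likelihood ratio per null result = 0.3.
Target posterior odds = 0.002/0.998 = 1/499.
Require 0.3ⁿ ≤ 1/499 ÷ 1.5 = 2/1497.
0.3⁵ = 243/100000 is still above 2/1497 but 0.3⁶ = 729/1000000 is at or below it, so n = 6.

6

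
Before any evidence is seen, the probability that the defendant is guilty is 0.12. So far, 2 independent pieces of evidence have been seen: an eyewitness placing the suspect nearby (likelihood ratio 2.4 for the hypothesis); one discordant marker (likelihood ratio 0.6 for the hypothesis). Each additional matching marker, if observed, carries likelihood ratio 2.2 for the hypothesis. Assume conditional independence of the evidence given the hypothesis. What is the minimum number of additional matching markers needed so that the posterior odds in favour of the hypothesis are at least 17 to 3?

Prior odds = 0.12/0.88 = 3/22.
Combined Bayes factor of the evidence already in hand = 2.4 × 0.6 = 1.44.
Odds after that evidence = (3/22) × 1.44 = 54/275.
Target odds = 17/3.
Need 2.2ⁿ ≥ 17/3 ÷ (54/275) = 4675/162.
2.2⁴ = 23.4256 falls short of 4675/162 but 2.2⁵ = 51.53632 reaches it, so n = 5.

5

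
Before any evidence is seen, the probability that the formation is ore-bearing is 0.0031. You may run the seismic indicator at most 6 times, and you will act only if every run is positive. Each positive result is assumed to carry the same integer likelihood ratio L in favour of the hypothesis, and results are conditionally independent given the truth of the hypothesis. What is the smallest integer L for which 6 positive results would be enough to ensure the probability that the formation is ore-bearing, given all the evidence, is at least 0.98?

Prior odds = 0.0031/0.9969 = 31/9969.
Target odds = 0.98/0.02 = 49.
Need L⁶ ≥ 49 ÷ (31/9969) = 488481/31.
5⁶ = 15625 < 488481/31 ≤ 46656 = 6⁶, so L = 6.

6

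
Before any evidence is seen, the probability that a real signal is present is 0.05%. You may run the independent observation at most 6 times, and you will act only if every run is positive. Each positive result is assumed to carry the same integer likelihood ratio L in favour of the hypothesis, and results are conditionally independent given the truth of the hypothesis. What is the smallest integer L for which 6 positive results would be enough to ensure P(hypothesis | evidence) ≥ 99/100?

Prior odds = 0.0005/0.9995 = 1/1999.
Target odds = 0.99/0.01 = 99.
Need L⁶ ≥ 99 ÷ (1/1999) = 197901.
7⁶ = 117649 < 197901 ≤ 262144 = 8⁶, so L = 8.

8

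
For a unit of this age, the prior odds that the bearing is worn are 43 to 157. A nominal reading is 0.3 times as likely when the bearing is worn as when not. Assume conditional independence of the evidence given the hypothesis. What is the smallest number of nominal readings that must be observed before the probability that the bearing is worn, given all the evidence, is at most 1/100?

3

Prior odds = 43/157.
Likelihood ratio per nominal reading = 0.3.
Target odds: 0.01 ÷ 0.99 = 1/99.
Need (43/157) × 0.3ⁿ ≤ 1/99, i.e. 0.3ⁿ ≤ 157/4257.
0.3² = 0.09 is still above 157/4257 but 0.3³ = 0.027 is at or below it, so n = 3.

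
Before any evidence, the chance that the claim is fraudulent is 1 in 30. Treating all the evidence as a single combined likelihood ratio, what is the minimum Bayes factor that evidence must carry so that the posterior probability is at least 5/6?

145

Prior odds = (1/30)/(29/30) = 1/29.
Target odds = (5/6)/(1/6) = 5.
Required Bayes factor = 5 ÷ (1/29) = 145.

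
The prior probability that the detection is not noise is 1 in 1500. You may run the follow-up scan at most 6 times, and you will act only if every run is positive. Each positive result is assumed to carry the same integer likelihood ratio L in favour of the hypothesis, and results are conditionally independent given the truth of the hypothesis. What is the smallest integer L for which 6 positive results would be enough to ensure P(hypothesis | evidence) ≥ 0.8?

Prior odds = (1/1500)/(1499/1500) = 1/1499.
Target odds = 0.8/0.2 = 4.
Need L⁶ ≥ 4 ÷ (1/1499) = 5996.
4⁶ = 4096 < 5996 ≤ 15625 = 5⁶, so L = 5.

5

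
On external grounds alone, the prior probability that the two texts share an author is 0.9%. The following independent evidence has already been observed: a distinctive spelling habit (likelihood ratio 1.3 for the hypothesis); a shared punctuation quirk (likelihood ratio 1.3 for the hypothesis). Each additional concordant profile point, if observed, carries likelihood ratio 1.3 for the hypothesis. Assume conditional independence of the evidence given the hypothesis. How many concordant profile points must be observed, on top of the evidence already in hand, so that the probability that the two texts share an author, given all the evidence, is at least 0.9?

25

Prior odds = 0.009/0.991 = 9/991.
Combined Bayes factor of the evidence already in hand = 1.3 × 1.3 = 1.69.
Odds after that evidence = (9/991) × 1.69 = 1521/99100.
Target odds = 0.9/0.1 = 9.
Need 1.3ⁿ ≥ 9 ÷ (1521/99100) = 99100/169.
1.3²⁴ ≈542.801 falls short of 99100/169 but 1.3²⁵ ≈705.641 reaches it, so n = 25.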